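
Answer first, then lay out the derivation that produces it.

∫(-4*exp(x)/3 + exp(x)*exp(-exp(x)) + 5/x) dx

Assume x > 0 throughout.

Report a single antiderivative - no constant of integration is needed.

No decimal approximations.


The answer is -4*exp(x)/3 + 5*log(x) - exp(-exp(x)).
Step 1. Rewrite: now ∫(5/x) dx + ∫(exp(x)*exp(-exp(x))) dx + ∫(-4*exp(x)/3) dx.
Step 2. Evaluate the standard form [assuming x > 0]: now 5*log(x) + ∫(exp(x)*exp(-exp(x))) dx + ∫(-4*exp(x)/3) dx.
Step 3. Evaluate the standard form: now -4*exp(x)/3 + 5*log(x) + ∫(exp(x)*exp(-exp(x))) dx.
Step 4. Substitute u = exp(x), turning ∫(exp(x)*exp(-exp(x))) dx into ∫(exp(-u)) du: now -4*exp(x)/3 + 5*log(x) + ∫(exp(-u)) du.
Step 5. Evaluate the standard form: now -4*exp(x)/3 + 5*log(x) - exp(-u).
Step 6. Substitute back u = exp(x): now -4*exp(x)/3 + 5*log(x) - exp(-exp(x)).
Answer: -4*exp(x)/3 + 5*log(x) - exp(-exp(x)).


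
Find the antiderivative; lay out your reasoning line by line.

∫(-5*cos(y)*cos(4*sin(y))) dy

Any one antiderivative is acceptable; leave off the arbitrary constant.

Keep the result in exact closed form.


Step 1. Substitute u = sin(y), turning ∫(-5*cos(y)*cos(4*sin(y))) dy into ∫(-5*cos(4*u)) du: now ∫(-5*cos(4*u)) du.
Step 2. Evaluate the standard form: now -5*sin(4*u)/4.
Step 3. Substitute back u = sin(y): now -5*sin(4*sin(y))/4.
Answer: -5*sin(4*sin(y))/4.


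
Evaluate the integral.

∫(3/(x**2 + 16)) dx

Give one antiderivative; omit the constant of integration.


Answer: 3*atan(x/4)/4.


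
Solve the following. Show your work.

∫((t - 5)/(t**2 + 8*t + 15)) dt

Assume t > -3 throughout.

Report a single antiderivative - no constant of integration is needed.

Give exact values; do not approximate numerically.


Step 1. Decompose ∫((t - 5)/(t**2 + 8*t + 15)) dt by partial fractions, (t - 5)/(t**2 + 8*t + 15) = 5/(t + 5) - 4/(t + 3): now ∫(-4/(t + 3)) dt + ∫(5/(t + 5)) dt.
Step 2. Evaluate the standard form [assuming t > -5]: now 5*log(t + 5) + ∫(-4/(t + 3)) dt.
Step 3. Evaluate the standard form [assuming t > -3]: now -4*log(t + 3) + 5*log(t + 5).
Answer: -4*log(t + 3) + 5*log(t + 5).


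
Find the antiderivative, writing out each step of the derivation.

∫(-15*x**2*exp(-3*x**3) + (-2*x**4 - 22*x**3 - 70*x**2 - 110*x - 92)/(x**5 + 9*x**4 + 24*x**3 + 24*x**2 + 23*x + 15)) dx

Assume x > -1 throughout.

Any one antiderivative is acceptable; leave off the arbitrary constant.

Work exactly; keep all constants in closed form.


Step 1. Rewrite: now ∫(-15*x**2*exp(-3*x**3)) dx + ∫((-2*x**4 - 22*x**3 - 70*x**2 - 110*x - 92)/(x**5 + 9*x**4 + 24*x**3 + 24*x**2 + 23*x + 15)) dx.
Step 2. Substitute u = x**3, turning ∫(-15*x**2*exp(-3*x**3)) dx into ∫(-5*exp(-3*u)) du: now ∫((-2*x**4 - 22*x**3 - 70*x**2 - 110*x - 92)/(x**5 + 9*x**4 + 24*x**3 + 24*x**2 + 23*x + 15)) dx + ∫(-5*exp(-3*u)) du.
Step 3. Evaluate the standard form: now ∫((-2*x**4 - 22*x**3 - 70*x**2 - 110*x - 92)/(x**5 + 9*x**4 + 24*x**3 + 24*x**2 + 23*x + 15)) dx + 5*exp(-3*u)/3.
Step 4. Substitute back u = x**3: now ∫((-2*x**4 - 22*x**3 - 70*x**2 - 110*x - 92)/(x**5 + 9*x**4 + 24*x**3 + 24*x**2 + 23*x + 15)) dx + 5*exp(-3*x**3)/3.
Step 5. Decompose ∫((-2*x**4 - 22*x**3 - 70*x**2 - 110*x - 92)/(x**5 + 9*x**4 + 24*x**3 + 24*x**2 + 23*x + 15)) dx by partial fractions, (-2*x**4 - 22*x**3 - 70*x**2 - 110*x - 92)/(x**5 + 9*x**4 + 24*x**3 + 24*x**2 + 23*x + 15) = -4/(x**2 + 1) + 1/(x + 5) - 1/(x + 3) - 2/(x + 1): now ∫(-2/(x + 1)) dx + ∫(-1/(x + 3)) dx + ∫(1/(x + 5)) dx + ∫(-4/(x**2 + 1)) dx + 5*exp(-3*x**3)/3.
Step 6. Evaluate the standard form [assuming x > -5]: now log(x + 5) + ∫(-2/(x + 1)) dx + ∫(-1/(x + 3)) dx + ∫(-4/(x**2 + 1)) dx + 5*exp(-3*x**3)/3.
Step 7. Evaluate the standard form [assuming x > -1]: now -2*log(x + 1) + log(x + 5) + ∫(-1/(x + 3)) dx + ∫(-4/(x**2 + 1)) dx + 5*exp(-3*x**3)/3.
Step 8. Evaluate the standard form [assuming x > -3]: now -2*log(x + 1) - log(x + 3) + log(x + 5) + ∫(-4/(x**2 + 1)) dx + 5*exp(-3*x**3)/3.
Step 9. Evaluate the standard form: now -2*log(x + 1) - log(x + 3) + log(x + 5) - 4*atan(x) + 5*exp(-3*x**3)/3.
Answer: -2*log(x + 1) - log(x + 3) + log(x + 5) - 4*atan(x) + 5*exp(-3*x**3)/3.


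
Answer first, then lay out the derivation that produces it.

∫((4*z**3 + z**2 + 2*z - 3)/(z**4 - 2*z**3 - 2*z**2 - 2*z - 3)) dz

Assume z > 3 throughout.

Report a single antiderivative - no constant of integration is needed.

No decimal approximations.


The answer is 3*log(z - 3) + log(z + 1) + atan(z).
Step 1. Decompose ∫((4*z**3 + z**2 + 2*z - 3)/(z**4 - 2*z**3 - 2*z**2 - 2*z - 3)) dz by partial fractions, (4*z**3 + z**2 + 2*z - 3)/(z**4 - 2*z**3 - 2*z**2 - 2*z - 3) = 1/(z**2 + 1) + 1/(z + 1) + 3/(z - 3): now ∫(3/(z - 3)) dz + ∫(1/(z + 1)) dz + ∫(1/(z**2 + 1)) dz.
Step 2. Evaluate the standard form [assuming z > 3]: now 3*log(z - 3) + ∫(1/(z + 1)) dz + ∫(1/(z**2 + 1)) dz.
Step 3. Evaluate the standard form [assuming z > -1]: now 3*log(z - 3) + log(z + 1) + ∫(1/(z**2 + 1)) dz.
Step 4. Evaluate the standard form: now 3*log(z - 3) + log(z + 1) + atan(z).
Answer: 3*log(z - 3) + log(z + 1) + atan(z).


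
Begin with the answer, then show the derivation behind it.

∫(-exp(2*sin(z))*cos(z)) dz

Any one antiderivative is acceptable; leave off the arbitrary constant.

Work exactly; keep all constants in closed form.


The answer is -exp(2*sin(z))/2.
Step 1. Substitute u = sin(z), turning ∫(-exp(2*sin(z))*cos(z)) dz into ∫(-exp(2*u)) du: now ∫(-exp(2*u)) du.
Step 2. Evaluate the standard form: now -exp(2*u)/2.
Step 3. Substitute back u = sin(z): now -exp(2*sin(z))/2.
Answer: -exp(2*sin(z))/2.


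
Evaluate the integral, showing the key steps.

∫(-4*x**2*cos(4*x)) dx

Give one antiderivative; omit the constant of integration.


Step 1. Integrate ∫(-4*x**2*cos(4*x)) dx by parts with u = x**2, dv = (-4*cos(4*x)) dx, so v = -sin(4*x): now -x**2*sin(4*x) + ∫(2*x*sin(4*x)) dx.
Step 2. Integrate ∫(2*x*sin(4*x)) dx by parts with u = x, dv = (2*sin(4*x)) dx, so v = -cos(4*x)/2: now -x**2*sin(4*x) - x*cos(4*x)/2 + ∫(cos(4*x)/2) dx.
Step 3. Evaluate the standard form: now -x**2*sin(4*x) - x*cos(4*x)/2 + sin(4*x)/8.
Answer: -x**2*sin(4*x) - x*cos(4*x)/2 + sin(4*x)/8.


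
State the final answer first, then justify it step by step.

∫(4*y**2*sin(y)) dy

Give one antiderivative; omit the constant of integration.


The answer is -4*y**2*cos(y) + 8*y*sin(y) + 8*cos(y).
Step 1. Integrate ∫(4*y**2*sin(y)) dy by parts with u = y**2, dv = (4*sin(y)) dy, so v = -4*cos(y): now -4*y**2*cos(y) + ∫(8*y*cos(y)) dy.
Step 2. Integrate ∫(8*y*cos(y)) dy by parts with u = y, dv = (8*cos(y)) dy, so v = 8*sin(y): now -4*y**2*cos(y) + 8*y*sin(y) + ∫(-8*sin(y)) dy.
Step 3. Evaluate the standard form: now -4*y**2*cos(y) + 8*y*sin(y) + 8*cos(y).
Answer: -4*y**2*cos(y) + 8*y*sin(y) + 8*cos(y).


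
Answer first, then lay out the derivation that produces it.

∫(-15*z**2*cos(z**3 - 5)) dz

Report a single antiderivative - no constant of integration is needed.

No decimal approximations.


The answer is -5*sin(z**3 - 5).
Step 1. Substitute u = z**3 - 5, turning ∫(-15*z**2*cos(z**3 - 5)) dz into ∫(-5*cos(u)) du: now ∫(-5*cos(u)) du.
Step 2. Evaluate the standard form: now -5*sin(u).
Step 3. Substitute back u = z**3 - 5: now -5*sin(z**3 - 5).
Answer: -5*sin(z**3 - 5).


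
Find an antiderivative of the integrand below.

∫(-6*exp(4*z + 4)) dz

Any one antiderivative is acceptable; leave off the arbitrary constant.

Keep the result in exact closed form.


Answer: -3*exp(4*z + 4)/2.


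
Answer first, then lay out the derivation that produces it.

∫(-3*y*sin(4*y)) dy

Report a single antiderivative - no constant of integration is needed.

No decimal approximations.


The answer is 3*y*cos(4*y)/4 - 3*sin(4*y)/16.
Step 1. Integrate ∫(-3*y*sin(4*y)) dy by parts with u = y, dv = (-3*sin(4*y)) dy, so v = 3*cos(4*y)/4: now 3*y*cos(4*y)/4 + ∫(-3*cos(4*y)/4) dy.
Step 2. Evaluate the standard form: now 3*y*cos(4*y)/4 - 3*sin(4*y)/16.
Answer: 3*y*cos(4*y)/4 - 3*sin(4*y)/16.


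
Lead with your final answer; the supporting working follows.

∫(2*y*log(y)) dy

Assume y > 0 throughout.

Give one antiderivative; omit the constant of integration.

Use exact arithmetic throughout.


The answer is y**2*log(y) - y**2/2.
Step 1. Integrate ∫(2*y*log(y)) dy by parts with u = log(y), dv = (2*y) dy, so v = y**2 [assuming y > 0]: now y**2*log(y) + ∫(-y) dy.
Step 2. Evaluate the standard form: now y**2*log(y) - y**2/2.
Answer: y**2*log(y) - y**2/2.


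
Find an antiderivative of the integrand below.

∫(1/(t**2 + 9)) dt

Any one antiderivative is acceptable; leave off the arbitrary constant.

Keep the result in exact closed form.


Answer: atan(t/3)/3.


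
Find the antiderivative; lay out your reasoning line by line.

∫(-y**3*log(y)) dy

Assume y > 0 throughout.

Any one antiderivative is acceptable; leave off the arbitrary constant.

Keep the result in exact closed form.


Step 1. Integrate ∫(-y**3*log(y)) dy by parts with u = log(y), dv = (-y**3) dy, so v = -y**4/4 [assuming y > 0]: now -y**4*log(y)/4 + ∫(y**3/4) dy.
Step 2. Evaluate the standard form: now -y**4*log(y)/4 + y**4/16.
Answer: -y**4*log(y)/4 + y**4/16.


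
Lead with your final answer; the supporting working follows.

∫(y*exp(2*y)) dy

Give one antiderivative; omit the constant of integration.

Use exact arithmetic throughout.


The answer is y*exp(2*y)/2 - exp(2*y)/4.
Step 1. Integrate ∫(y*exp(2*y)) dy by parts with u = y, dv = (exp(2*y)) dy, so v = exp(2*y)/2: now y*exp(2*y)/2 + ∫(-exp(2*y)/2) dy.
Step 2. Evaluate the standard form: now y*exp(2*y)/2 - exp(2*y)/4.
Answer: y*exp(2*y)/2 - exp(2*y)/4.


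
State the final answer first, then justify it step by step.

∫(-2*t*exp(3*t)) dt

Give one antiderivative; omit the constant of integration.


The answer is -2*t*exp(3*t)/3 + 2*exp(3*t)/9.
Step 1. Integrate ∫(-2*t*exp(3*t)) dt by parts with u = t, dv = (-2*exp(3*t)) dt, so v = -2*exp(3*t)/3: now -2*t*exp(3*t)/3 + ∫(2*exp(3*t)/3) dt.
Step 2. Evaluate the standard form: now -2*t*exp(3*t)/3 + 2*exp(3*t)/9.
Answer: -2*t*exp(3*t)/3 + 2*exp(3*t)/9.


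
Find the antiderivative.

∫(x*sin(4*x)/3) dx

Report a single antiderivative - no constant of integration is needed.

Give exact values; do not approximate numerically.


Answer: -x*cos(4*x)/12 + sin(4*x)/48.


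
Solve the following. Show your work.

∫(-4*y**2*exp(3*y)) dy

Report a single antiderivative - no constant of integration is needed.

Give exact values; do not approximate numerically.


Step 1. Integrate ∫(-4*y**2*exp(3*y)) dy by parts with u = y**2, dv = (-4*exp(3*y)) dy, so v = -4*exp(3*y)/3: now -4*y**2*exp(3*y)/3 + ∫(8*y*exp(3*y)/3) dy.
Step 2. Integrate ∫(8*y*exp(3*y)/3) dy by parts with u = y, dv = (8*exp(3*y)/3) dy, so v = 8*exp(3*y)/9: now -4*y**2*exp(3*y)/3 + 8*y*exp(3*y)/9 + ∫(-8*exp(3*y)/9) dy.
Step 3. Evaluate the standard form: now -4*y**2*exp(3*y)/3 + 8*y*exp(3*y)/9 - 8*exp(3*y)/27.
Answer: -4*y**2*exp(3*y)/3 + 8*y*exp(3*y)/9 - 8*exp(3*y)/27.


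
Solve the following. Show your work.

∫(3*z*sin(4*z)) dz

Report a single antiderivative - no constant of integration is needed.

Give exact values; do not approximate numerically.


Step 1. Integrate ∫(3*z*sin(4*z)) dz by parts with u = z, dv = (3*sin(4*z)) dz, so v = -3*cos(4*z)/4: now -3*z*cos(4*z)/4 + ∫(3*cos(4*z)/4) dz.
Step 2. Evaluate the standard form: now -3*z*cos(4*z)/4 + 3*sin(4*z)/16.
Answer: -3*z*cos(4*z)/4 + 3*sin(4*z)/16.


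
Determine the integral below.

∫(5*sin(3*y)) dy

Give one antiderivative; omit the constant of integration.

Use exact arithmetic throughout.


Answer: -5*cos(3*y)/3.


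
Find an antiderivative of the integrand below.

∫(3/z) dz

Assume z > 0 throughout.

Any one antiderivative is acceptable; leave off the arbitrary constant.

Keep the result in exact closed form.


Answer: 3*log(z).


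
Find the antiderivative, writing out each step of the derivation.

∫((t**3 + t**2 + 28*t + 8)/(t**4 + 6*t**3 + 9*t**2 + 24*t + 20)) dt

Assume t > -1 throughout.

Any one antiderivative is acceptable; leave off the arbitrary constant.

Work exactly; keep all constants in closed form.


Step 1. Decompose ∫((t**3 + t**2 + 28*t + 8)/(t**4 + 6*t**3 + 9*t**2 + 24*t + 20)) dt by partial fractions, (t**3 + t**2 + 28*t + 8)/(t**4 + 6*t**3 + 9*t**2 + 24*t + 20) = 4/(t**2 + 4) + 2/(t + 5) - 1/(t + 1): now ∫(-1/(t + 1)) dt + ∫(2/(t + 5)) dt + ∫(4/(t**2 + 4)) dt.
Step 2. Evaluate the standard form [assuming t > -1]: now -log(t + 1) + ∫(2/(t + 5)) dt + ∫(4/(t**2 + 4)) dt.
Step 3. Evaluate the standard form [assuming t > -5]: now -log(t + 1) + 2*log(t + 5) + ∫(4/(t**2 + 4)) dt.
Step 4. Evaluate the standard form: now -log(t + 1) + 2*log(t + 5) + 2*atan(t/2).
Answer: -log(t + 1) + 2*log(t + 5) + 2*atan(t/2).


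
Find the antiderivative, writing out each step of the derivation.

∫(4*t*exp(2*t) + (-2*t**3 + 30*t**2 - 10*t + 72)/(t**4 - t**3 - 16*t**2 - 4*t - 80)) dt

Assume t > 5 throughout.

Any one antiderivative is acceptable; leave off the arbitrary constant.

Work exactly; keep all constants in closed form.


Step 1. Rewrite: now ∫(4*t*exp(2*t)) dt + ∫((-2*t**3 + 30*t**2 - 10*t + 72)/(t**4 - t**3 - 16*t**2 - 4*t - 80)) dt.
Step 2. Decompose ∫((-2*t**3 + 30*t**2 - 10*t + 72)/(t**4 - t**3 - 16*t**2 - 4*t - 80)) dt by partial fractions, (-2*t**3 + 30*t**2 - 10*t + 72)/(t**4 - t**3 - 16*t**2 - 4*t - 80) = 2/(t**2 + 4) - 4/(t + 4) + 2/(t - 5): now ∫(4*t*exp(2*t)) dt + ∫(2/(t - 5)) dt + ∫(-4/(t + 4)) dt + ∫(2/(t**2 + 4)) dt.
Step 3. Evaluate the standard form [assuming t > -4]: now -4*log(t + 4) + ∫(4*t*exp(2*t)) dt + ∫(2/(t - 5)) dt + ∫(2/(t**2 + 4)) dt.
Step 4. Evaluate the standard form [assuming t > 5]: now 2*log(t - 5) - 4*log(t + 4) + ∫(4*t*exp(2*t)) dt + ∫(2/(t**2 + 4)) dt.
Step 5. Evaluate the standard form: now 2*log(t - 5) - 4*log(t + 4) + atan(t/2) + ∫(4*t*exp(2*t)) dt.
Step 6. Integrate ∫(4*t*exp(2*t)) dt by parts with u = t, dv = (4*exp(2*t)) dt, so v = 2*exp(2*t): now 2*t*exp(2*t) + 2*log(t - 5) - 4*log(t + 4) + atan(t/2) + ∫(-2*exp(2*t)) dt.
Step 7. Evaluate the standard form: now 2*t*exp(2*t) - exp(2*t) + 2*log(t - 5) - 4*log(t + 4) + atan(t/2).
Answer: 2*t*exp(2*t) - exp(2*t) + 2*log(t - 5) - 4*log(t + 4) + atan(t/2).


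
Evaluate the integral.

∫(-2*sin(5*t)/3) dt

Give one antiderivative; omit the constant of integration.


Answer: 2*cos(5*t)/15.


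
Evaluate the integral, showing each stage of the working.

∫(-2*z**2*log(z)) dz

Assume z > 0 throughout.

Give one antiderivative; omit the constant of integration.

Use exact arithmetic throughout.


Step 1. Integrate ∫(-2*z**2*log(z)) dz by parts with u = log(z), dv = (-2*z**2) dz, so v = -2*z**3/3 [assuming z > 0]: now -2*z**3*log(z)/3 + ∫(2*z**2/3) dz.
Step 2. Evaluate the standard form: now -2*z**3*log(z)/3 + 2*z**3/9.
Answer: -2*z**3*log(z)/3 + 2*z**3/9.


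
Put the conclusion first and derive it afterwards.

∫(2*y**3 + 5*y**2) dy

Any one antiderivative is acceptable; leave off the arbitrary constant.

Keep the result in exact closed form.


The answer is y**4/2 + 5*y**3/3.
Step 1. Rewrite: now ∫(5*y**2) dy + ∫(2*y**3) dy.
Step 2. Evaluate the standard form: now y**4/2 + ∫(5*y**2) dy.
Step 3. Evaluate the standard form: now y**4/2 + 5*y**3/3.
Answer: y**4/2 + 5*y**3/3.


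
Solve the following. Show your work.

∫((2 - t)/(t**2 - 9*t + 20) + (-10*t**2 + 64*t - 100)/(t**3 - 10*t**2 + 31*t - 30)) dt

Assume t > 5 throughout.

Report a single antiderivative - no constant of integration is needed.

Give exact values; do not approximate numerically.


Step 1. Rewrite: now ∫((2 - t)/(t**2 - 9*t + 20)) dt + ∫((-10*t**2 + 64*t - 100)/(t**3 - 10*t**2 + 31*t - 30)) dt.
Step 2. Decompose ∫((2 - t)/(t**2 - 9*t + 20)) dt by partial fractions, (2 - t)/(t**2 - 9*t + 20) = 2/(t - 4) - 3/(t - 5): now ∫((-10*t**2 + 64*t - 100)/(t**3 - 10*t**2 + 31*t - 30)) dt + ∫(-3/(t - 5)) dt + ∫(2/(t - 4)) dt.
Step 3. Evaluate the standard form [assuming t > 4]: now 2*log(t - 4) + ∫((-10*t**2 + 64*t - 100)/(t**3 - 10*t**2 + 31*t - 30)) dt + ∫(-3/(t - 5)) dt.
Step 4. Evaluate the standard form [assuming t > 5]: now -3*log(t - 5) + 2*log(t - 4) + ∫((-10*t**2 + 64*t - 100)/(t**3 - 10*t**2 + 31*t - 30)) dt.
Step 5. Decompose ∫((-10*t**2 + 64*t - 100)/(t**3 - 10*t**2 + 31*t - 30)) dt by partial fractions, (-10*t**2 + 64*t - 100)/(t**3 - 10*t**2 + 31*t - 30) = -4/(t - 2) - 1/(t - 3) - 5/(t - 5): now -3*log(t - 5) + 2*log(t - 4) + ∫(-5/(t - 5)) dt + ∫(-1/(t - 3)) dt + ∫(-4/(t - 2)) dt.
Step 6. Evaluate the standard form [assuming t > 5]: now -8*log(t - 5) + 2*log(t - 4) + ∫(-1/(t - 3)) dt + ∫(-4/(t - 2)) dt.
Step 7. Evaluate the standard form [assuming t > 3]: now -8*log(t - 5) + 2*log(t - 4) - log(t - 3) + ∫(-4/(t - 2)) dt.
Step 8. Evaluate the standard form [assuming t > 2]: now -8*log(t - 5) + 2*log(t - 4) - log(t - 3) - 4*log(t - 2).
Answer: -8*log(t - 5) + 2*log(t - 4) - log(t - 3) - 4*log(t - 2).


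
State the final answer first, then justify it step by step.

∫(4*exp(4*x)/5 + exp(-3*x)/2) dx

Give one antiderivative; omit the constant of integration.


The answer is exp(4*x)/5 - exp(-3*x)/6.
Step 1. Rewrite: now ∫(exp(-3*x)/2) dx + ∫(4*exp(4*x)/5) dx.
Step 2. Evaluate the standard form: now exp(4*x)/5 + ∫(exp(-3*x)/2) dx.
Step 3. Evaluate the standard form: now exp(4*x)/5 - exp(-3*x)/6.
Answer: exp(4*x)/5 - exp(-3*x)/6.


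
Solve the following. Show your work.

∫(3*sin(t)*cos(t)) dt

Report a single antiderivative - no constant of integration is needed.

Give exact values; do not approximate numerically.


Step 1. Substitute u = sin(t), turning ∫(3*sin(t)*cos(t)) dt into ∫(3*u) du: now ∫(3*u) du.
Step 2. Evaluate the standard form: now 3*u**2/2.
Step 3. Substitute back u = sin(t): now 3*sin(t)**2/2.
Answer: 3*sin(t)**2/2.


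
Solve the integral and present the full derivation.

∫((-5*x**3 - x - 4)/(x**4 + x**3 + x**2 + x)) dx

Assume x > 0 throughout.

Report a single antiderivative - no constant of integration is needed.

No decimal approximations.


Step 1. Decompose ∫((-5*x**3 - x - 4)/(x**4 + x**3 + x**2 + x)) dx by partial fractions, (-5*x**3 - x - 4)/(x**4 + x**3 + x**2 + x) = 4/(x**2 + 1) - 1/(x + 1) - 4/x: now ∫(-4/x) dx + ∫(-1/(x + 1)) dx + ∫(4/(x**2 + 1)) dx.
Step 2. Evaluate the standard form [assuming x > 0]: now -4*log(x) + ∫(-1/(x + 1)) dx + ∫(4/(x**2 + 1)) dx.
Step 3. Evaluate the standard form [assuming x > -1]: now -4*log(x) - log(x + 1) + ∫(4/(x**2 + 1)) dx.
Step 4. Evaluate the standard form: now -4*log(x) - log(x + 1) + 4*atan(x).
Answer: -4*log(x) - log(x + 1) + 4*atan(x).


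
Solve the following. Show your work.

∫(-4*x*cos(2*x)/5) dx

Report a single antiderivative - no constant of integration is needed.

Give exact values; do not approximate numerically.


Step 1. Integrate ∫(-4*x*cos(2*x)/5) dx by parts with u = x, dv = (-4*cos(2*x)/5) dx, so v = -2*sin(2*x)/5: now -2*x*sin(2*x)/5 + ∫(2*sin(2*x)/5) dx.
Step 2. Evaluate the standard form: now -2*x*sin(2*x)/5 - cos(2*x)/5.
Answer: -2*x*sin(2*x)/5 - cos(2*x)/5.


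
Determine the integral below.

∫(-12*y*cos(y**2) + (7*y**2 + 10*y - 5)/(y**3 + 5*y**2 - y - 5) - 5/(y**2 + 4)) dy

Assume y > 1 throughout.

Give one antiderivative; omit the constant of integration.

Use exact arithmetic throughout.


Answer: log(y - 1) + log(y + 1) + 5*log(y + 5) - 6*sin(y**2) - 5*atan(y/2)/2.


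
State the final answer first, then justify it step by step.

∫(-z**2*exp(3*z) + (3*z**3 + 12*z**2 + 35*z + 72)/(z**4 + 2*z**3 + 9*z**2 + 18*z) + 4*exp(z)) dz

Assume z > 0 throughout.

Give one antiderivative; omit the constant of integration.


The answer is -z**2*exp(3*z)/3 + 2*z*exp(3*z)/9 - 2*exp(3*z)/27 + 4*exp(z) + 4*log(z) - log(z + 2) + 4*atan(z/3)/3.
Step 1. Rewrite: now ∫(-z**2*exp(3*z)) dz + ∫((3*z**3 + 12*z**2 + 35*z + 72)/(z**4 + 2*z**3 + 9*z**2 + 18*z)) dz + ∫(4*exp(z)) dz.
Step 2. Evaluate the standard form: now 4*exp(z) + ∫(-z**2*exp(3*z)) dz + ∫((3*z**3 + 12*z**2 + 35*z + 72)/(z**4 + 2*z**3 + 9*z**2 + 18*z)) dz.
Step 3. Integrate ∫(-z**2*exp(3*z)) dz by parts with u = z**2, dv = (-exp(3*z)) dz, so v = -exp(3*z)/3: now -z**2*exp(3*z)/3 + 4*exp(z) + ∫(2*z*exp(3*z)/3) dz + ∫((3*z**3 + 12*z**2 + 35*z + 72)/(z**4 + 2*z**3 + 9*z**2 + 18*z)) dz.
Step 4. Integrate ∫(2*z*exp(3*z)/3) dz by parts with u = z, dv = (2*exp(3*z)/3) dz, so v = 2*exp(3*z)/9: now -z**2*exp(3*z)/3 + 2*z*exp(3*z)/9 + 4*exp(z) + ∫((3*z**3 + 12*z**2 + 35*z + 72)/(z**4 + 2*z**3 + 9*z**2 + 18*z)) dz + ∫(-2*exp(3*z)/9) dz.
Step 5. Evaluate the standard form: now -z**2*exp(3*z)/3 + 2*z*exp(3*z)/9 - 2*exp(3*z)/27 + 4*exp(z) + ∫((3*z**3 + 12*z**2 + 35*z + 72)/(z**4 + 2*z**3 + 9*z**2 + 18*z)) dz.
Step 6. Decompose ∫((3*z**3 + 12*z**2 + 35*z + 72)/(z**4 + 2*z**3 + 9*z**2 + 18*z)) dz by partial fractions, (3*z**3 + 12*z**2 + 35*z + 72)/(z**4 + 2*z**3 + 9*z**2 + 18*z) = 4/(z**2 + 9) - 1/(z + 2) + 4/z: now -z**2*exp(3*z)/3 + 2*z*exp(3*z)/9 - 2*exp(3*z)/27 + 4*exp(z) + ∫(4/z) dz + ∫(-1/(z + 2)) dz + ∫(4/(z**2 + 9)) dz.
Step 7. Evaluate the standard form [assuming z > 0]: now -z**2*exp(3*z)/3 + 2*z*exp(3*z)/9 - 2*exp(3*z)/27 + 4*exp(z) + 4*log(z) + ∫(-1/(z + 2)) dz + ∫(4/(z**2 + 9)) dz.
Step 8. Evaluate the standard form [assuming z > -2]: now -z**2*exp(3*z)/3 + 2*z*exp(3*z)/9 - 2*exp(3*z)/27 + 4*exp(z) + 4*log(z) - log(z + 2) + ∫(4/(z**2 + 9)) dz.
Step 9. Evaluate the standard form: now -z**2*exp(3*z)/3 + 2*z*exp(3*z)/9 - 2*exp(3*z)/27 + 4*exp(z) + 4*log(z) - log(z + 2) + 4*atan(z/3)/3.
Answer: -z**2*exp(3*z)/3 + 2*z*exp(3*z)/9 - 2*exp(3*z)/27 + 4*exp(z) + 4*log(z) - log(z + 2) + 4*atan(z/3)/3.


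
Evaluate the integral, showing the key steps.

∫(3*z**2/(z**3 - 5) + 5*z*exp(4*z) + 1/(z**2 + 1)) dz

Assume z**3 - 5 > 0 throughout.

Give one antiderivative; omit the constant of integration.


Step 1. Rewrite: now ∫(5*z*exp(4*z)) dz + ∫(3*z**2/(z**3 - 5)) dz + ∫(1/(z**2 + 1)) dz.
Step 2. Integrate ∫(5*z*exp(4*z)) dz by parts with u = z, dv = (5*exp(4*z)) dz, so v = 5*exp(4*z)/4: now 5*z*exp(4*z)/4 + ∫(3*z**2/(z**3 - 5)) dz + ∫(1/(z**2 + 1)) dz + ∫(-5*exp(4*z)/4) dz.
Step 3. Evaluate the standard form: now 5*z*exp(4*z)/4 - 5*exp(4*z)/16 + ∫(3*z**2/(z**3 - 5)) dz + ∫(1/(z**2 + 1)) dz.
Step 4. Evaluate the standard form: now 5*z*exp(4*z)/4 - 5*exp(4*z)/16 + atan(z) + ∫(3*z**2/(z**3 - 5)) dz.
Step 5. Substitute u = z**3 - 5, turning ∫(3*z**2/(z**3 - 5)) dz into ∫(1/u) du: now 5*z*exp(4*z)/4 - 5*exp(4*z)/16 + atan(z) + ∫(1/u) du.
Step 6. Evaluate the standard form [assuming u > 0]: now 5*z*exp(4*z)/4 - 5*exp(4*z)/16 + log(u) + atan(z).
Step 7. Substitute back u = z**3 - 5: now 5*z*exp(4*z)/4 - 5*exp(4*z)/16 + log(z**3 - 5) + atan(z).
Answer: 5*z*exp(4*z)/4 - 5*exp(4*z)/16 + log(z**3 - 5) + atan(z).


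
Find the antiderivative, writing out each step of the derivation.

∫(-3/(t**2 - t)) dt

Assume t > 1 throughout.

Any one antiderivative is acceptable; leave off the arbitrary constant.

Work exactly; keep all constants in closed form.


Step 1. Decompose ∫(-3/(t**2 - t)) dt by partial fractions, -3/(t**2 - t) = -3/(t - 1) + 3/t: now ∫(3/t) dt + ∫(-3/(t - 1)) dt.
Step 2. Evaluate the standard form [assuming t > 0]: now 3*log(t) + ∫(-3/(t - 1)) dt.
Step 3. Evaluate the standard form [assuming t > 1]: now 3*log(t) - 3*log(t - 1).
Answer: 3*log(t) - 3*log(t - 1).


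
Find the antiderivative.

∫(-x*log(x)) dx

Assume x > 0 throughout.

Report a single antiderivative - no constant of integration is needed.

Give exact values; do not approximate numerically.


Answer: -x**2*log(x)/2 + x**2/4.


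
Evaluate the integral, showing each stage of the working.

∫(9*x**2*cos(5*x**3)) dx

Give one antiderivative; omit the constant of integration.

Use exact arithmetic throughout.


Step 1. Substitute u = x**3, turning ∫(9*x**2*cos(5*x**3)) dx into ∫(3*cos(5*u)) du: now ∫(3*cos(5*u)) du.
Step 2. Evaluate the standard form: now 3*sin(5*u)/5.
Step 3. Substitute back u = x**3: now 3*sin(5*x**3)/5.
Answer: 3*sin(5*x**3)/5.


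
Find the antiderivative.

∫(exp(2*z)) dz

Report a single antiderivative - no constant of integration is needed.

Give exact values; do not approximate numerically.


Answer: exp(2*z)/2.


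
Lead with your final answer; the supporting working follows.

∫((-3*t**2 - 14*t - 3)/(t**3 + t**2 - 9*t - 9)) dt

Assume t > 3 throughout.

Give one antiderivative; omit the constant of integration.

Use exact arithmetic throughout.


The answer is -3*log(t - 3) - log(t + 1) + log(t + 3).
Step 1. Decompose ∫((-3*t**2 - 14*t - 3)/(t**3 + t**2 - 9*t - 9)) dt by partial fractions, (-3*t**2 - 14*t - 3)/(t**3 + t**2 - 9*t - 9) = 1/(t + 3) - 1/(t + 1) - 3/(t - 3): now ∫(-3/(t - 3)) dt + ∫(-1/(t + 1)) dt + ∫(1/(t + 3)) dt.
Step 2. Evaluate the standard form [assuming t > 3]: now -3*log(t - 3) + ∫(-1/(t + 1)) dt + ∫(1/(t + 3)) dt.
Step 3. Evaluate the standard form [assuming t > -3]: now -3*log(t - 3) + log(t + 3) + ∫(-1/(t + 1)) dt.
Step 4. Evaluate the standard form [assuming t > -1]: now -3*log(t - 3) - log(t + 1) + log(t + 3).
Answer: -3*log(t - 3) - log(t + 1) + log(t + 3).


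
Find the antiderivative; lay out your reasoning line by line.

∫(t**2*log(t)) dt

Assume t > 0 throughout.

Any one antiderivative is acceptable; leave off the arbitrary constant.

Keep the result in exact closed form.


Step 1. Integrate ∫(t**2*log(t)) dt by parts with u = log(t), dv = (t**2) dt, so v = t**3/3 [assuming t > 0]: now t**3*log(t)/3 + ∫(-t**2/3) dt.
Step 2. Evaluate the standard form: now t**3*log(t)/3 - t**3/9.
Answer: t**3*log(t)/3 - t**3/9.


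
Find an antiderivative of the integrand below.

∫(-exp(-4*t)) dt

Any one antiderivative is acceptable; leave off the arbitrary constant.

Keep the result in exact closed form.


Answer: exp(-4*t)/4.


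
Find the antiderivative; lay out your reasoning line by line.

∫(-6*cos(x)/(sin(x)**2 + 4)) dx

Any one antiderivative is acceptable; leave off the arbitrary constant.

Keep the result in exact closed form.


Step 1. Substitute u = sin(x), turning ∫(-6*cos(x)/(sin(x)**2 + 4)) dx into ∫(-6/(u**2 + 4)) du: now ∫(-6/(u**2 + 4)) du.
Step 2. Evaluate the standard form: now -3*atan(u/2).
Step 3. Substitute back u = sin(x): now -3*atan(sin(x)/2).
Answer: -3*atan(sin(x)/2).


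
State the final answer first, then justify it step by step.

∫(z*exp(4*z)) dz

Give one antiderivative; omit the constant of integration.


The answer is z*exp(4*z)/4 - exp(4*z)/16.
Step 1. Integrate ∫(z*exp(4*z)) dz by parts with u = z, dv = (exp(4*z)) dz, so v = exp(4*z)/4: now z*exp(4*z)/4 + ∫(-exp(4*z)/4) dz.
Step 2. Evaluate the standard form: now z*exp(4*z)/4 - exp(4*z)/16.
Answer: z*exp(4*z)/4 - exp(4*z)/16.


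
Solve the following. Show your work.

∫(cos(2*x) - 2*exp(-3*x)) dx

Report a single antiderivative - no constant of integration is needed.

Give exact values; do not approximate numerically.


Step 1. Rewrite: now ∫(-2*exp(-3*x)) dx + ∫(cos(2*x)) dx.
Step 2. Evaluate the standard form: now sin(2*x)/2 + ∫(-2*exp(-3*x)) dx.
Step 3. Evaluate the standard form: now sin(2*x)/2 + 2*exp(-3*x)/3.
Answer: sin(2*x)/2 + 2*exp(-3*x)/3.


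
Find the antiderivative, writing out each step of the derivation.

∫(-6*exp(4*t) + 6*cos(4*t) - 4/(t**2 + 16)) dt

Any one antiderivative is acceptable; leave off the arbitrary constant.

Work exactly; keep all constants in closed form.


Step 1. Rewrite: now ∫(-4/(t**2 + 16)) dt + ∫(-6*exp(4*t)) dt + ∫(6*cos(4*t)) dt.
Step 2. Evaluate the standard form: now -3*exp(4*t)/2 + ∫(-4/(t**2 + 16)) dt + ∫(6*cos(4*t)) dt.
Step 3. Evaluate the standard form: now -3*exp(4*t)/2 - atan(t/4) + ∫(6*cos(4*t)) dt.
Step 4. Evaluate the standard form: now -3*exp(4*t)/2 + 3*sin(4*t)/2 - atan(t/4).
Answer: -3*exp(4*t)/2 + 3*sin(4*t)/2 - atan(t/4).


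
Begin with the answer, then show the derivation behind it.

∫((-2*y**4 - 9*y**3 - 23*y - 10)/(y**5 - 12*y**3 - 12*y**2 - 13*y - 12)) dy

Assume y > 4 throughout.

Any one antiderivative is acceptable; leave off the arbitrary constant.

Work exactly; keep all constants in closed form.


The answer is -2*log(y - 4) - log(y + 1) + log(y + 3) + atan(y).
Step 1. Decompose ∫((-2*y**4 - 9*y**3 - 23*y - 10)/(y**5 - 12*y**3 - 12*y**2 - 13*y - 12)) dy by partial fractions, (-2*y**4 - 9*y**3 - 23*y - 10)/(y**5 - 12*y**3 - 12*y**2 - 13*y - 12) = 1/(y**2 + 1) + 1/(y + 3) - 1/(y + 1) - 2/(y - 4): now ∫(-2/(y - 4)) dy + ∫(-1/(y + 1)) dy + ∫(1/(y + 3)) dy + ∫(1/(y**2 + 1)) dy.
Step 2. Evaluate the standard form [assuming y > -3]: now log(y + 3) + ∫(-2/(y - 4)) dy + ∫(-1/(y + 1)) dy + ∫(1/(y**2 + 1)) dy.
Step 3. Evaluate the standard form [assuming y > 4]: now -2*log(y - 4) + log(y + 3) + ∫(-1/(y + 1)) dy + ∫(1/(y**2 + 1)) dy.
Step 4. Evaluate the standard form [assuming y > -1]: now -2*log(y - 4) - log(y + 1) + log(y + 3) + ∫(1/(y**2 + 1)) dy.
Step 5. Evaluate the standard form: now -2*log(y - 4) - log(y + 1) + log(y + 3) + atan(y).
Answer: -2*log(y - 4) - log(y + 1) + log(y + 3) + atan(y).


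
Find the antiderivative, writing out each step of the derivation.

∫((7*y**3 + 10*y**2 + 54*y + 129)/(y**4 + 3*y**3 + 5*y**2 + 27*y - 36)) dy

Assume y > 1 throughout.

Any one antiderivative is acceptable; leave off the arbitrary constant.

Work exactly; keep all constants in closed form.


Step 1. Decompose ∫((7*y**3 + 10*y**2 + 54*y + 129)/(y**4 + 3*y**3 + 5*y**2 + 27*y - 36)) dy by partial fractions, (7*y**3 + 10*y**2 + 54*y + 129)/(y**4 + 3*y**3 + 5*y**2 + 27*y - 36) = -3/(y**2 + 9) + 3/(y + 4) + 4/(y - 1): now ∫(4/(y - 1)) dy + ∫(3/(y + 4)) dy + ∫(-3/(y**2 + 9)) dy.
Step 2. Evaluate the standard form [assuming y > -4]: now 3*log(y + 4) + ∫(4/(y - 1)) dy + ∫(-3/(y**2 + 9)) dy.
Step 3. Evaluate the standard form [assuming y > 1]: now 4*log(y - 1) + 3*log(y + 4) + ∫(-3/(y**2 + 9)) dy.
Step 4. Evaluate the standard form: now 4*log(y - 1) + 3*log(y + 4) - atan(y/3).
Answer: 4*log(y - 1) + 3*log(y + 4) - atan(y/3).


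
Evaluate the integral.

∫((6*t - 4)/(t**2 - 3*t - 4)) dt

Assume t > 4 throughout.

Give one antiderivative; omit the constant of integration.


Answer: 4*log(t - 4) + 2*log(t + 1).


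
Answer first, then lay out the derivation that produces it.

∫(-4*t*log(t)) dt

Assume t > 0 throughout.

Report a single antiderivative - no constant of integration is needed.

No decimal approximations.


The answer is -2*t**2*log(t) + t**2.
Step 1. Integrate ∫(-4*t*log(t)) dt by parts with u = log(t), dv = (-4*t) dt, so v = -2*t**2 [assuming t > 0]: now -2*t**2*log(t) + ∫(2*t) dt.
Step 2. Evaluate the standard form: now -2*t**2*log(t) + t**2.
Answer: -2*t**2*log(t) + t**2.


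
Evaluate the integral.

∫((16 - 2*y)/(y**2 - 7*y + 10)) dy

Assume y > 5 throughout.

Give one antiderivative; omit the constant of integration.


Answer: 2*log(y - 5) - 4*log(y - 2).


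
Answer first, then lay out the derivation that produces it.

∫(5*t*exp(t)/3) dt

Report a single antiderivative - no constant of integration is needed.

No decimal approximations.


The answer is 5*t*exp(t)/3 - 5*exp(t)/3.
Step 1. Integrate ∫(5*t*exp(t)/3) dt by parts with u = t, dv = (5*exp(t)/3) dt, so v = 5*exp(t)/3: now 5*t*exp(t)/3 + ∫(-5*exp(t)/3) dt.
Step 2. Evaluate the standard form: now 5*t*exp(t)/3 - 5*exp(t)/3.
Answer: 5*t*exp(t)/3 - 5*exp(t)/3.


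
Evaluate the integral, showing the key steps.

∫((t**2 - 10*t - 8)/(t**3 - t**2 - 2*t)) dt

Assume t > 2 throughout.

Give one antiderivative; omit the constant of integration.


Step 1. Decompose ∫((t**2 - 10*t - 8)/(t**3 - t**2 - 2*t)) dt by partial fractions, (t**2 - 10*t - 8)/(t**3 - t**2 - 2*t) = 1/(t + 1) - 4/(t - 2) + 4/t: now ∫(4/t) dt + ∫(-4/(t - 2)) dt + ∫(1/(t + 1)) dt.
Step 2. Evaluate the standard form [assuming t > 0]: now 4*log(t) + ∫(-4/(t - 2)) dt + ∫(1/(t + 1)) dt.
Step 3. Evaluate the standard form [assuming t > -1]: now 4*log(t) + log(t + 1) + ∫(-4/(t - 2)) dt.
Step 4. Evaluate the standard form [assuming t > 2]: now 4*log(t) - 4*log(t - 2) + log(t + 1).
Answer: 4*log(t) - 4*log(t - 2) + log(t + 1).


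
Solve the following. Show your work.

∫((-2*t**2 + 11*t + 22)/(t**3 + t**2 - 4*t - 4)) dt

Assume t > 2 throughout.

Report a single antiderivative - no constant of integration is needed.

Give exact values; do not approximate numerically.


Step 1. Decompose ∫((-2*t**2 + 11*t + 22)/(t**3 + t**2 - 4*t - 4)) dt by partial fractions, (-2*t**2 + 11*t + 22)/(t**3 + t**2 - 4*t - 4) = -2/(t + 2) - 3/(t + 1) + 3/(t - 2): now ∫(3/(t - 2)) dt + ∫(-3/(t + 1)) dt + ∫(-2/(t + 2)) dt.
Step 2. Evaluate the standard form [assuming t > -1]: now -3*log(t + 1) + ∫(3/(t - 2)) dt + ∫(-2/(t + 2)) dt.
Step 3. Evaluate the standard form [assuming t > 2]: now 3*log(t - 2) - 3*log(t + 1) + ∫(-2/(t + 2)) dt.
Step 4. Evaluate the standard form [assuming t > -2]: now 3*log(t - 2) - 3*log(t + 1) - 2*log(t + 2).
Answer: 3*log(t - 2) - 3*log(t + 1) - 2*log(t + 2).


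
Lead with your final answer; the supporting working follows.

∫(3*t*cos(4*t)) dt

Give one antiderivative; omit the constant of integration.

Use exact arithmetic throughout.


The answer is 3*t*sin(4*t)/4 + 3*cos(4*t)/16.
Step 1. Integrate ∫(3*t*cos(4*t)) dt by parts with u = t, dv = (3*cos(4*t)) dt, so v = 3*sin(4*t)/4: now 3*t*sin(4*t)/4 + ∫(-3*sin(4*t)/4) dt.
Step 2. Evaluate the standard form: now 3*t*sin(4*t)/4 + 3*cos(4*t)/16.
Answer: 3*t*sin(4*t)/4 + 3*cos(4*t)/16.


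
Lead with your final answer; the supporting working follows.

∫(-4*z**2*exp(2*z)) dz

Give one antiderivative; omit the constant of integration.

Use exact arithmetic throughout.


The answer is -2*z**2*exp(2*z) + 2*z*exp(2*z) - exp(2*z).
Step 1. Integrate ∫(-4*z**2*exp(2*z)) dz by parts with u = z**2, dv = (-4*exp(2*z)) dz, so v = -2*exp(2*z): now -2*z**2*exp(2*z) + ∫(4*z*exp(2*z)) dz.
Step 2. Integrate ∫(4*z*exp(2*z)) dz by parts with u = z, dv = (4*exp(2*z)) dz, so v = 2*exp(2*z): now -2*z**2*exp(2*z) + 2*z*exp(2*z) + ∫(-2*exp(2*z)) dz.
Step 3. Evaluate the standard form: now -2*z**2*exp(2*z) + 2*z*exp(2*z) - exp(2*z).
Answer: -2*z**2*exp(2*z) + 2*z*exp(2*z) - exp(2*z).


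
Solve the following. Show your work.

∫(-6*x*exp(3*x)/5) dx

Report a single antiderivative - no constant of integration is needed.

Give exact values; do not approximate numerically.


Step 1. Integrate ∫(-6*x*exp(3*x)/5) dx by parts with u = x, dv = (-6*exp(3*x)/5) dx, so v = -2*exp(3*x)/5: now -2*x*exp(3*x)/5 + ∫(2*exp(3*x)/5) dx.
Step 2. Evaluate the standard form: now -2*x*exp(3*x)/5 + 2*exp(3*x)/15.
Answer: -2*x*exp(3*x)/5 + 2*exp(3*x)/15.


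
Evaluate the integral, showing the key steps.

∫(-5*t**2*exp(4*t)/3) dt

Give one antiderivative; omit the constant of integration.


Step 1. Integrate ∫(-5*t**2*exp(4*t)/3) dt by parts with u = t**2, dv = (-5*exp(4*t)/3) dt, so v = -5*exp(4*t)/12: now -5*t**2*exp(4*t)/12 + ∫(5*t*exp(4*t)/6) dt.
Step 2. Integrate ∫(5*t*exp(4*t)/6) dt by parts with u = t, dv = (5*exp(4*t)/6) dt, so v = 5*exp(4*t)/24: now -5*t**2*exp(4*t)/12 + 5*t*exp(4*t)/24 + ∫(-5*exp(4*t)/24) dt.
Step 3. Evaluate the standard form: now -5*t**2*exp(4*t)/12 + 5*t*exp(4*t)/24 - 5*exp(4*t)/96.
Answer: -5*t**2*exp(4*t)/12 + 5*t*exp(4*t)/24 - 5*exp(4*t)/96.


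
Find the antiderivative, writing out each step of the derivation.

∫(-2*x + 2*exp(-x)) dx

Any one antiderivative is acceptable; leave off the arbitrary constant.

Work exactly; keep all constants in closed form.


Step 1. Rewrite: now ∫(-2*x) dx + ∫(2*exp(-x)) dx.
Step 2. Evaluate the standard form: now -x**2 + ∫(2*exp(-x)) dx.
Step 3. Evaluate the standard form: now -x**2 - 2*exp(-x).
Answer: -x**2 - 2*exp(-x).


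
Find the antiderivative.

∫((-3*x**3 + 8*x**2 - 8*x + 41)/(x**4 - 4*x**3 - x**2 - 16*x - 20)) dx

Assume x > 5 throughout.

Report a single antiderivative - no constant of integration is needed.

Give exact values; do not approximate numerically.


Answer: -log(x - 5) - 2*log(x + 1) - atan(x/2)/2.


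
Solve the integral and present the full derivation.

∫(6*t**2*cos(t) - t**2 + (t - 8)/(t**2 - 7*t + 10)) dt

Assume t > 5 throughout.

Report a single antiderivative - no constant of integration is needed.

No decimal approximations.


Step 1. Rewrite: now ∫(-t**2) dt + ∫(6*t**2*cos(t)) dt + ∫((t - 8)/(t**2 - 7*t + 10)) dt.
Step 2. Integrate ∫(6*t**2*cos(t)) dt by parts with u = t**2, dv = (6*cos(t)) dt, so v = 6*sin(t): now 6*t**2*sin(t) + ∫(-t**2) dt + ∫(-12*t*sin(t)) dt + ∫((t - 8)/(t**2 - 7*t + 10)) dt.
Step 3. Integrate ∫(-12*t*sin(t)) dt by parts with u = t, dv = (-12*sin(t)) dt, so v = 12*cos(t): now 6*t**2*sin(t) + 12*t*cos(t) + ∫(-t**2) dt + ∫((t - 8)/(t**2 - 7*t + 10)) dt + ∫(-12*cos(t)) dt.
Step 4. Evaluate the standard form: now 6*t**2*sin(t) + 12*t*cos(t) - 12*sin(t) + ∫(-t**2) dt + ∫((t - 8)/(t**2 - 7*t + 10)) dt.
Step 5. Decompose ∫((t - 8)/(t**2 - 7*t + 10)) dt by partial fractions, (t - 8)/(t**2 - 7*t + 10) = 2/(t - 2) - 1/(t - 5): now 6*t**2*sin(t) + 12*t*cos(t) - 12*sin(t) + ∫(-t**2) dt + ∫(-1/(t - 5)) dt + ∫(2/(t - 2)) dt.
Step 6. Evaluate the standard form [assuming t > 5]: now 6*t**2*sin(t) + 12*t*cos(t) - log(t - 5) - 12*sin(t) + ∫(-t**2) dt + ∫(2/(t - 2)) dt.
Step 7. Evaluate the standard form [assuming t > 2]: now 6*t**2*sin(t) + 12*t*cos(t) - log(t - 5) + 2*log(t - 2) - 12*sin(t) + ∫(-t**2) dt.
Step 8. Evaluate the standard form: now -t**3/3 + 6*t**2*sin(t) + 12*t*cos(t) - log(t - 5) + 2*log(t - 2) - 12*sin(t).
Answer: -t**3/3 + 6*t**2*sin(t) + 12*t*cos(t) - log(t - 5) + 2*log(t - 2) - 12*sin(t).


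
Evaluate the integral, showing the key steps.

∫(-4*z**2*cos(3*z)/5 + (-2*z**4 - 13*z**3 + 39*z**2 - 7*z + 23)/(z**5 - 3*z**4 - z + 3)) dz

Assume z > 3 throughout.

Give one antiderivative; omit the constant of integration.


Step 1. Rewrite: now ∫(-4*z**2*cos(3*z)/5) dz + ∫((-2*z**4 - 13*z**3 + 39*z**2 - 7*z + 23)/(z**5 - 3*z**4 - z + 3)) dz.
Step 2. Integrate ∫(-4*z**2*cos(3*z)/5) dz by parts with u = z**2, dv = (-4*cos(3*z)/5) dz, so v = -4*sin(3*z)/15: now -4*z**2*sin(3*z)/15 + ∫(8*z*sin(3*z)/15) dz + ∫((-2*z**4 - 13*z**3 + 39*z**2 - 7*z + 23)/(z**5 - 3*z**4 - z + 3)) dz.
Step 3. Integrate ∫(8*z*sin(3*z)/15) dz by parts with u = z, dv = (8*sin(3*z)/15) dz, so v = -8*cos(3*z)/45: now -4*z**2*sin(3*z)/15 - 8*z*cos(3*z)/45 + ∫((-2*z**4 - 13*z**3 + 39*z**2 - 7*z + 23)/(z**5 - 3*z**4 - z + 3)) dz + ∫(8*cos(3*z)/45) dz.
Step 4. Evaluate the standard form: now -4*z**2*sin(3*z)/15 - 8*z*cos(3*z)/45 + 8*sin(3*z)/135 + ∫((-2*z**4 - 13*z**3 + 39*z**2 - 7*z + 23)/(z**5 - 3*z**4 - z + 3)) dz.
Step 5. Decompose ∫((-2*z**4 - 13*z**3 + 39*z**2 - 7*z + 23)/(z**5 - 3*z**4 - z + 3)) dz by partial fractions, (-2*z**4 - 13*z**3 + 39*z**2 - 7*z + 23)/(z**5 - 3*z**4 - z + 3) = -3/(z**2 + 1) + 5/(z + 1) - 5/(z - 1) - 2/(z - 3): now -4*z**2*sin(3*z)/15 - 8*z*cos(3*z)/45 + 8*sin(3*z)/135 + ∫(-2/(z - 3)) dz + ∫(-5/(z - 1)) dz + ∫(5/(z + 1)) dz + ∫(-3/(z**2 + 1)) dz.
Step 6. Evaluate the standard form [assuming z > 1]: now -4*z**2*sin(3*z)/15 - 8*z*cos(3*z)/45 - 5*log(z - 1) + 8*sin(3*z)/135 + ∫(-2/(z - 3)) dz + ∫(5/(z + 1)) dz + ∫(-3/(z**2 + 1)) dz.
Step 7. Evaluate the standard form [assuming z > -1]: now -4*z**2*sin(3*z)/15 - 8*z*cos(3*z)/45 - 5*log(z - 1) + 5*log(z + 1) + 8*sin(3*z)/135 + ∫(-2/(z - 3)) dz + ∫(-3/(z**2 + 1)) dz.
Step 8. Evaluate the standard form [assuming z > 3]: now -4*z**2*sin(3*z)/15 - 8*z*cos(3*z)/45 - 2*log(z - 3) - 5*log(z - 1) + 5*log(z + 1) + 8*sin(3*z)/135 + ∫(-3/(z**2 + 1)) dz.
Step 9. Evaluate the standard form: now -4*z**2*sin(3*z)/15 - 8*z*cos(3*z)/45 - 2*log(z - 3) - 5*log(z - 1) + 5*log(z + 1) + 8*sin(3*z)/135 - 3*atan(z).
Answer: -4*z**2*sin(3*z)/15 - 8*z*cos(3*z)/45 - 2*log(z - 3) - 5*log(z - 1) + 5*log(z + 1) + 8*sin(3*z)/135 - 3*atan(z).


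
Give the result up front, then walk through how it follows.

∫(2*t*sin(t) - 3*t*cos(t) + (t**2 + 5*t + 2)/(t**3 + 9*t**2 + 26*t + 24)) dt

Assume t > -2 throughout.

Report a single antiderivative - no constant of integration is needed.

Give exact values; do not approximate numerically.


The answer is -3*t*sin(t) - 2*t*cos(t) - 2*log(t + 2) + 4*log(t + 3) - log(t + 4) + 2*sin(t) - 3*cos(t).
Step 1. Rewrite: now ∫(2*t*sin(t)) dt + ∫(-3*t*cos(t)) dt + ∫((t**2 + 5*t + 2)/(t**3 + 9*t**2 + 26*t + 24)) dt.
Step 2. Integrate ∫(-3*t*cos(t)) dt by parts with u = t, dv = (-3*cos(t)) dt, so v = -3*sin(t): now -3*t*sin(t) + ∫(2*t*sin(t)) dt + ∫((t**2 + 5*t + 2)/(t**3 + 9*t**2 + 26*t + 24)) dt + ∫(3*sin(t)) dt.
Step 3. Evaluate the standard form: now -3*t*sin(t) - 3*cos(t) + ∫(2*t*sin(t)) dt + ∫((t**2 + 5*t + 2)/(t**3 + 9*t**2 + 26*t + 24)) dt.
Step 4. Decompose ∫((t**2 + 5*t + 2)/(t**3 + 9*t**2 + 26*t + 24)) dt by partial fractions, (t**2 + 5*t + 2)/(t**3 + 9*t**2 + 26*t + 24) = -1/(t + 4) + 4/(t + 3) - 2/(t + 2): now -3*t*sin(t) - 3*cos(t) + ∫(2*t*sin(t)) dt + ∫(-2/(t + 2)) dt + ∫(4/(t + 3)) dt + ∫(-1/(t + 4)) dt.
Step 5. Evaluate the standard form [assuming t > -3]: now -3*t*sin(t) + 4*log(t + 3) - 3*cos(t) + ∫(2*t*sin(t)) dt + ∫(-2/(t + 2)) dt + ∫(-1/(t + 4)) dt.
Step 6. Evaluate the standard form [assuming t > -4]: now -3*t*sin(t) + 4*log(t + 3) - log(t + 4) - 3*cos(t) + ∫(2*t*sin(t)) dt + ∫(-2/(t + 2)) dt.
Step 7. Evaluate the standard form [assuming t > -2]: now -3*t*sin(t) - 2*log(t + 2) + 4*log(t + 3) - log(t + 4) - 3*cos(t) + ∫(2*t*sin(t)) dt.
Step 8. Integrate ∫(2*t*sin(t)) dt by parts with u = t, dv = (2*sin(t)) dt, so v = -2*cos(t): now -3*t*sin(t) - 2*t*cos(t) - 2*log(t + 2) + 4*log(t + 3) - log(t + 4) - 3*cos(t) + ∫(2*cos(t)) dt.
Step 9. Evaluate the standard form: now -3*t*sin(t) - 2*t*cos(t) - 2*log(t + 2) + 4*log(t + 3) - log(t + 4) + 2*sin(t) - 3*cos(t).
Answer: -3*t*sin(t) - 2*t*cos(t) - 2*log(t + 2) + 4*log(t + 3) - log(t + 4) + 2*sin(t) - 3*cos(t).
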